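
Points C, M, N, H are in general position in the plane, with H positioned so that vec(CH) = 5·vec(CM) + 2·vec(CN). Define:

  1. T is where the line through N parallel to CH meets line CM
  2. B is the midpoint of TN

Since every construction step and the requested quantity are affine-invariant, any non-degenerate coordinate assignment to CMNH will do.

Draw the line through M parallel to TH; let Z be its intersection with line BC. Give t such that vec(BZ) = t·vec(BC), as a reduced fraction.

Set C = (0, 0), M = (1, 0), N = (0, 1), H = (5, 2); any affine frame gives the same invariant.
1. T is where the line through N parallel to CH meets line CM ⇒ T = (-5/2, 0)
2. B is the midpoint of TN ⇒ B = (-5/4, 1/2)
through M parallel to TH: direction (15/2, 2); meets BC at Z = (2/5, -4/25)
Z = B + t·(C−B) with t = 33/25

t = 33/25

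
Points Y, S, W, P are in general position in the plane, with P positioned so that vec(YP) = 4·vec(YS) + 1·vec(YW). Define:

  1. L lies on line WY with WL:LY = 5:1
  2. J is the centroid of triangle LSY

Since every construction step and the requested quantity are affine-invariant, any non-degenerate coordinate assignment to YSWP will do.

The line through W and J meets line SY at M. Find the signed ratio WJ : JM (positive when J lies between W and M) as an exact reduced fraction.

Set Y = (0, 0), S = (1, 0), W = (0, 1), P = (4, 1); any affine frame gives the same invariant.
1. L lies on line WY with WL:LY = 5:1 ⇒ L = (0, 1/6)
2. J is the centroid of triangle LSY ⇒ J = (1/3, 1/18)
line WJ meets SY at M = (6/17, 0)
J = W + t·(M−W) with t = 17/18, so WJ:JM = 17/18:1/18

WJ:JM = 17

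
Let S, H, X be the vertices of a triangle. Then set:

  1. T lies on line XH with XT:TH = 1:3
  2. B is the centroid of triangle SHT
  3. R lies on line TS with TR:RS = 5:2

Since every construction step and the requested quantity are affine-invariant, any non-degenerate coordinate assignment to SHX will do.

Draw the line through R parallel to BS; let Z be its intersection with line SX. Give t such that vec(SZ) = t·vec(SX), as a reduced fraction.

Assign S = (0, 0), H = (1, 0), X = (0, 1) — the answer is frame-independent, so this choice is without loss of generality.
1. T lies on line XH with XT:TH = 1:3 ⇒ T = (1/4, 3/4)
2. B is the centroid of triangle SHT ⇒ B = (5/12, 1/4)
3. R lies on line TS with TR:RS = 5:2 ⇒ R = (1/14, 3/14)
through R parallel to BS: direction (-5/12, -1/4); meets SX at Z = (0, 6/35)
Z = S + t·(X−S) with t = 6/35

t = 6/35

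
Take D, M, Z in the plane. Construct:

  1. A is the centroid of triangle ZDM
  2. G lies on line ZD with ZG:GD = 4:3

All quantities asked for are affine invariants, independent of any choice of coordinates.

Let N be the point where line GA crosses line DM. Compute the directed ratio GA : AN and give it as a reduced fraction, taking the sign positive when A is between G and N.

Set D = (0, 0), M = (1, 0), Z = (0, 1); any affine frame gives the same invariant.
1. A is the centroid of triangle ZDM ⇒ A = (1/3, 1/3)
2. G lies on line ZD with ZG:GD = 4:3 ⇒ G = (0, 3/7)
line GA meets DM at N = (3/2, 0)
A = G + t·(N−G) with t = 2/9, so GA:AN = 2/9:7/9

GA:AN = 2/7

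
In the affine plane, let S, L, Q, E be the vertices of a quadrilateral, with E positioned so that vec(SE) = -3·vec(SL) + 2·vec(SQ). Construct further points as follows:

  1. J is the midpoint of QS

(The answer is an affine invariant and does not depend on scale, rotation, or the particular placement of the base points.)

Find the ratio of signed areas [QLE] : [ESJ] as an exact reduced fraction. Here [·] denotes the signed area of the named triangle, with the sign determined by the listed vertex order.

Work in coordinates with S = (0, 0), L = (1, 0), Q = (0, 1), E = (-3, 2).
1. J is the midpoint of QS ⇒ J = (0, 1/2)
2·[QLE] = -2, 2·[ESJ] = 3/2
[QLE]:[ESJ] = -2:3/2 = -4/3

[QLE]:[ESJ] = -4/3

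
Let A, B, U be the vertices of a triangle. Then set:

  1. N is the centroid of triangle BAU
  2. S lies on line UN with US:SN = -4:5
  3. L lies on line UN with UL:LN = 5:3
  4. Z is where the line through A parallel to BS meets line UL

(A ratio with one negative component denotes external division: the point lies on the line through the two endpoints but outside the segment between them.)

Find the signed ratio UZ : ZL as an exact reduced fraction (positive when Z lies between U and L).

Work in coordinates with A = (0, 0), B = (1, 0), U = (0, 1).
1. N is the centroid of triangle BAU ⇒ N = (1/3, 1/3)
2. S lies on line UN with US:SN = -4:5 ⇒ S = (-4/3, 11/3)
3. L lies on line UN with UL:LN = 5:3 ⇒ L = (5/24, 7/12)
4. Z is where the line through A parallel to BS meets line UL ⇒ Z = (7/3, -11/3)
Z = U + t·(L−U) with t = 56/5, so UZ:ZL = t:(1−t) = 56/5:-51/5

UZ:ZL = -56/51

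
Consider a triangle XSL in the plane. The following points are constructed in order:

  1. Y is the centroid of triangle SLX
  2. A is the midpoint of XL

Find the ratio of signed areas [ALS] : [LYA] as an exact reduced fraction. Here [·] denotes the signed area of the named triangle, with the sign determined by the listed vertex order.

Set X = (0, 0), S = (1, 0), L = (0, 1); any affine frame gives the same invariant.
1. Y is the centroid of triangle SLX ⇒ Y = (1/3, 1/3)
2. A is the midpoint of XL ⇒ A = (0, 1/2)
2·[ALS] = -1/2, 2·[LYA] = -1/6
[ALS]:[LYA] = -1/2:-1/6 = 3

[ALS]:[LYA] = 3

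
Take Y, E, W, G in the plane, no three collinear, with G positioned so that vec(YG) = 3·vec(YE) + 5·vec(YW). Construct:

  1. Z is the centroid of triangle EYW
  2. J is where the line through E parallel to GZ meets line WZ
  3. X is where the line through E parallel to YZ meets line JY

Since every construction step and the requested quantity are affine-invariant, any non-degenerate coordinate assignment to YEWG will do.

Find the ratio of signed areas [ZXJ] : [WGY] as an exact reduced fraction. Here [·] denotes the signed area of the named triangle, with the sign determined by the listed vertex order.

[ZXJ]:[WGY] = -1/45

Set Y = (0, 0), E = (1, 0), W = (0, 1), G = (3, 5); any affine frame gives the same invariant.
1. Z is the centroid of triangle EYW ⇒ Z = (1/3, 1/3)
2. J is where the line through E parallel to GZ meets line WZ ⇒ J = (11/15, -7/15)
3. X is where the line through E parallel to YZ meets line JY ⇒ X = (11/18, -7/18)
2·[ZXJ] = 1/15, 2·[WGY] = -3
[ZXJ]:[WGY] = 1/15:-3 = -1/45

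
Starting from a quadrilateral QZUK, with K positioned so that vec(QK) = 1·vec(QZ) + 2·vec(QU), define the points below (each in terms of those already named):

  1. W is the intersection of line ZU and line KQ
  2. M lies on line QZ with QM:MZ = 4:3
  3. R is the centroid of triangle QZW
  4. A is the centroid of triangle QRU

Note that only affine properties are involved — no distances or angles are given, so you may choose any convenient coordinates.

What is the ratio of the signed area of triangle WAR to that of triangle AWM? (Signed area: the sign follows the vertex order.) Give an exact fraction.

Work in coordinates with Q = (0, 0), Z = (1, 0), U = (0, 1), K = (1, 2).
1. W is the intersection of line ZU and line KQ ⇒ W = (1/3, 2/3)
2. M lies on line QZ with QM:MZ = 4:3 ⇒ M = (4/7, 0)
3. R is the centroid of triangle QZW ⇒ R = (4/9, 2/9)
4. A is the centroid of triangle QRU ⇒ A = (4/27, 11/27)
2·[WAR] = 1/9, 2·[AWM] = -5/27
[WAR]:[AWM] = 1/9:-5/27 = -3/5

[WAR]:[AWM] = -3/5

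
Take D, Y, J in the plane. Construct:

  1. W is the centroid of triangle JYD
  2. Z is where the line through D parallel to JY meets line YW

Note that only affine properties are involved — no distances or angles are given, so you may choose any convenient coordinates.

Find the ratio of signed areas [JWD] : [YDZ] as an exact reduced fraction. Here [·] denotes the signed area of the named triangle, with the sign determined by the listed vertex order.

Set D = (0, 0), Y = (1, 0), J = (0, 1); any affine frame gives the same invariant.
1. W is the centroid of triangle JYD ⇒ W = (1/3, 1/3)
2. Z is where the line through D parallel to JY meets line YW ⇒ Z = (-1, 1)
2·[JWD] = -1/3, 2·[YDZ] = -1
[JWD]:[YDZ] = -1/3:-1 = 1/3

[JWD]:[YDZ] = 1/3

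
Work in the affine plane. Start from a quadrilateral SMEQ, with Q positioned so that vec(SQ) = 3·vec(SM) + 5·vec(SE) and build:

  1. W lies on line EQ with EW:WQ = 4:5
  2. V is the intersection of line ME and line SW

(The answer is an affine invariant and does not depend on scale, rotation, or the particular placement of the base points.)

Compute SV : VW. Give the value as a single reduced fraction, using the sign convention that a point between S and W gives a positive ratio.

Choose coordinates S = (0, 0), M = (1, 0), E = (0, 1), Q = (3, 5).
1. W lies on line EQ with EW:WQ = 4:5 ⇒ W = (4/3, 25/9)
2. V is the intersection of line ME and line SW ⇒ V = (12/37, 25/37)
V = S + t·(W−S) with t = 9/37, so SV:VW = t:(1−t) = 9/37:28/37

SV:VW = 9/28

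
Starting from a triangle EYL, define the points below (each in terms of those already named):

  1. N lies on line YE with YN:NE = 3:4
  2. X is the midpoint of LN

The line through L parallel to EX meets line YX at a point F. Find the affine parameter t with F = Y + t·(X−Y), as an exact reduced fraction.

t = 11/7

Work in coordinates with E = (0, 0), Y = (1, 0), L = (0, 1).
1. N lies on line YE with YN:NE = 3:4 ⇒ N = (4/7, 0)
2. X is the midpoint of LN ⇒ X = (2/7, 1/2)
through L parallel to EX: direction (2/7, 1/2); meets YX at F = (-6/49, 11/14)
F = Y + t·(X−Y) with t = 11/7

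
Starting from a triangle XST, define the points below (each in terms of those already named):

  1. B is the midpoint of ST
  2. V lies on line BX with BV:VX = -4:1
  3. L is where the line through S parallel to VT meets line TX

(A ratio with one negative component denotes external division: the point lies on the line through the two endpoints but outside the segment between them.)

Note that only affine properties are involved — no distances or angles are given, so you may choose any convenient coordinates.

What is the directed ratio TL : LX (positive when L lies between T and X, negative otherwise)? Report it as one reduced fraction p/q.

TL:LX = -8/7

Work in coordinates with X = (0, 0), S = (1, 0), T = (0, 1).
1. B is the midpoint of ST ⇒ B = (1/2, 1/2)
2. V lies on line BX with BV:VX = -4:1 ⇒ V = (-1/6, -1/6)
3. L is where the line through S parallel to VT meets line TX ⇒ L = (0, -7)
L = T + t·(X−T) with t = 8, so TL:LX = t:(1−t) = 8:-7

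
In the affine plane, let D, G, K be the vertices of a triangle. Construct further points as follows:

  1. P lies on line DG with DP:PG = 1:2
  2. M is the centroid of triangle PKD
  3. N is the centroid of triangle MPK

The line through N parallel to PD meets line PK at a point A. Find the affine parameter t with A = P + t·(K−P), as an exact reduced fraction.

Set D = (0, 0), G = (1, 0), K = (0, 1); any affine frame gives the same invariant.
1. P lies on line DG with DP:PG = 1:2 ⇒ P = (1/3, 0)
2. M is the centroid of triangle PKD ⇒ M = (1/9, 1/3)
3. N is the centroid of triangle MPK ⇒ N = (4/27, 4/9)
through N parallel to PD: direction (-1/3, 0); meets PK at A = (5/27, 4/9)
A = P + t·(K−P) with t = 4/9

t = 4/9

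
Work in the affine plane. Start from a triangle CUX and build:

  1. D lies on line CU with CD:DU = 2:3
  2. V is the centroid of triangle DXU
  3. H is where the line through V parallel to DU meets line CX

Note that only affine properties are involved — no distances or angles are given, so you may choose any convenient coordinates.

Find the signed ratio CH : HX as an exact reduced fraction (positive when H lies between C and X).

CH:HX = 1/2

Choose coordinates C = (0, 0), U = (1, 0), X = (0, 1).
1. D lies on line CU with CD:DU = 2:3 ⇒ D = (2/5, 0)
2. V is the centroid of triangle DXU ⇒ V = (7/15, 1/3)
3. H is where the line through V parallel to DU meets line CX ⇒ H = (0, 1/3)
H = C + t·(X−C) with t = 1/3, so CH:HX = t:(1−t) = 1/3:2/3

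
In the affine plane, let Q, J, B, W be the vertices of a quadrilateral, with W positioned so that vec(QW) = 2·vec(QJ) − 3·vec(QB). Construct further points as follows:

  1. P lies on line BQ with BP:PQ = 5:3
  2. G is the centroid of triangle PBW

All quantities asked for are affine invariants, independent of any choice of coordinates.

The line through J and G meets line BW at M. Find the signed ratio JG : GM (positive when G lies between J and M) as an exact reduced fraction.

Assign Q = (0, 0), J = (1, 0), B = (0, 1), W = (2, -3) — the answer is frame-independent, so this choice is without loss of generality.
1. P lies on line BQ with BP:PQ = 5:3 ⇒ P = (0, 3/8)
2. G is the centroid of triangle PBW ⇒ G = (2/3, -13/24)
line JG meets BW at M = (21/29, -13/29)
G = J + t·(M−J) with t = 29/24, so JG:GM = 29/24:-5/24

JG:GM = -29/5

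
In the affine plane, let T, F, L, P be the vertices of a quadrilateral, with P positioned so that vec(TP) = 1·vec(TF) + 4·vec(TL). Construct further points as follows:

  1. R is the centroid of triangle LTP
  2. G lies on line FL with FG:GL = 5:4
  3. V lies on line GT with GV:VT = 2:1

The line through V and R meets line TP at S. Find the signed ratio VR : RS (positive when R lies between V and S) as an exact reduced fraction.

VR:RS = -20/9

Set T = (0, 0), F = (1, 0), L = (0, 1), P = (1, 4); any affine frame gives the same invariant.
1. R is the centroid of triangle LTP ⇒ R = (1/3, 5/3)
2. G lies on line FL with FG:GL = 5:4 ⇒ G = (4/9, 5/9)
3. V lies on line GT with GV:VT = 2:1 ⇒ V = (4/27, 5/27)
line VR meets TP at S = (1/4, 1)
R = V + t·(S−V) with t = 20/11, so VR:RS = 20/11:-9/11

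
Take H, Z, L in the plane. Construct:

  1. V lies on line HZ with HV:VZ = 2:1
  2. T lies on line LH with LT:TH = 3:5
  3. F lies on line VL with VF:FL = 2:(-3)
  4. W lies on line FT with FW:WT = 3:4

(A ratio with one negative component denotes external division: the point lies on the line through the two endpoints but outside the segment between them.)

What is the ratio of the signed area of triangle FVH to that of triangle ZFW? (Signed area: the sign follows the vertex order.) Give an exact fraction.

Work in coordinates with H = (0, 0), Z = (1, 0), L = (0, 1).
1. V lies on line HZ with HV:VZ = 2:1 ⇒ V = (2/3, 0)
2. T lies on line LH with LT:TH = 3:5 ⇒ T = (0, 5/8)
3. F lies on line VL with VF:FL = 2:(-3) ⇒ F = (2, -2)
4. W lies on line FT with FW:WT = 3:4 ⇒ W = (8/7, -7/8)
2·[FVH] = 4/3, 2·[ZFW] = -33/56
[FVH]:[ZFW] = 4/3:-33/56 = -224/99

[FVH]:[ZFW] = -224/99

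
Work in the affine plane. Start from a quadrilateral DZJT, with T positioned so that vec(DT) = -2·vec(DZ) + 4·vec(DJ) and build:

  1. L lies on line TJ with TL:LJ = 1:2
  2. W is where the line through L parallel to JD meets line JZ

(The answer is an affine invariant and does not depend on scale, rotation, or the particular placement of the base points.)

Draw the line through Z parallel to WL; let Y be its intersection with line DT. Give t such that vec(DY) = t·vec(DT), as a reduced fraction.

t = -1/2

Choose coordinates D = (0, 0), Z = (1, 0), J = (0, 1), T = (-2, 4).
1. L lies on line TJ with TL:LJ = 1:2 ⇒ L = (-4/3, 3)
2. W is where the line through L parallel to JD meets line JZ ⇒ W = (-4/3, 7/3)
through Z parallel to WL: direction (0, 2/3); meets DT at Y = (1, -2)
Y = D + t·(T−D) with t = -1/2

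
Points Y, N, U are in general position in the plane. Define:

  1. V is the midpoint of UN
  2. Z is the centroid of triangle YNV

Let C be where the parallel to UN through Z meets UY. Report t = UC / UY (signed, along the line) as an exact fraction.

t = 1/3

Work in coordinates with Y = (0, 0), N = (1, 0), U = (0, 1).
1. V is the midpoint of UN ⇒ V = (1/2, 1/2)
2. Z is the centroid of triangle YNV ⇒ Z = (1/2, 1/6)
through Z parallel to UN: direction (1, -1); meets UY at C = (0, 2/3)
C = U + t·(Y−U) with t = 1/3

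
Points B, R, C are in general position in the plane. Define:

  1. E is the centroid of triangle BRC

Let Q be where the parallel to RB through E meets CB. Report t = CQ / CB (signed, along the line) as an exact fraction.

t = 2/3

Assign B = (0, 0), R = (1, 0), C = (0, 1) — the answer is frame-independent, so this choice is without loss of generality.
1. E is the centroid of triangle BRC ⇒ E = (1/3, 1/3)
through E parallel to RB: direction (-1, 0); meets CB at Q = (0, 1/3)
Q = C + t·(B−C) with t = 2/3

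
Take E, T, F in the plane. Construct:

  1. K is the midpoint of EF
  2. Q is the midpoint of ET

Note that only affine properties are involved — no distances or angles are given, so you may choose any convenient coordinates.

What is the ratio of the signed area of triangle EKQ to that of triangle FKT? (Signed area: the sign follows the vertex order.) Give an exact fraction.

Choose coordinates E = (0, 0), T = (1, 0), F = (0, 1).
1. K is the midpoint of EF ⇒ K = (0, 1/2)
2. Q is the midpoint of ET ⇒ Q = (1/2, 0)
2·[EKQ] = -1/4, 2·[FKT] = 1/2
[EKQ]:[FKT] = -1/4:1/2 = -1/2

[EKQ]:[FKT] = -1/2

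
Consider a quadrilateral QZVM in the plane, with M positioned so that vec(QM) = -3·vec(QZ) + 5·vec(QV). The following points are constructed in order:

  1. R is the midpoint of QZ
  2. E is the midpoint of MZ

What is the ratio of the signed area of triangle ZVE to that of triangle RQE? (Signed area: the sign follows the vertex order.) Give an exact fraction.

Set Q = (0, 0), Z = (1, 0), V = (0, 1), M = (-3, 5); any affine frame gives the same invariant.
1. R is the midpoint of QZ ⇒ R = (1/2, 0)
2. E is the midpoint of MZ ⇒ E = (-1, 5/2)
2·[ZVE] = -1/2, 2·[RQE] = -5/4
[ZVE]:[RQE] = -1/2:-5/4 = 2/5

[ZVE]:[RQE] = 2/5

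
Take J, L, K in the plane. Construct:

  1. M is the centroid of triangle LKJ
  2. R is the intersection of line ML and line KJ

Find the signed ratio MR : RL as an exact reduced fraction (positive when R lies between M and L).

MR:RL = -1/3

Assign J = (0, 0), L = (1, 0), K = (0, 1) — the answer is frame-independent, so this choice is without loss of generality.
1. M is the centroid of triangle LKJ ⇒ M = (1/3, 1/3)
2. R is the intersection of line ML and line KJ ⇒ R = (0, 1/2)
R = M + t·(L−M) with t = -1/2, so MR:RL = t:(1−t) = -1/2:3/2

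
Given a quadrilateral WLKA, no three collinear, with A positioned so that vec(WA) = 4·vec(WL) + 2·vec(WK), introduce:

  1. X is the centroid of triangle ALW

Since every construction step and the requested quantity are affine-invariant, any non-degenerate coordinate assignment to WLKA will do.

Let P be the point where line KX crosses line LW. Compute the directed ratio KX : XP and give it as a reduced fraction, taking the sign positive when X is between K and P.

KX:XP = 1/2

Set W = (0, 0), L = (1, 0), K = (0, 1), A = (4, 2); any affine frame gives the same invariant.
1. X is the centroid of triangle ALW ⇒ X = (5/3, 2/3)
line KX meets LW at P = (5, 0)
X = K + t·(P−K) with t = 1/3, so KX:XP = 1/3:2/3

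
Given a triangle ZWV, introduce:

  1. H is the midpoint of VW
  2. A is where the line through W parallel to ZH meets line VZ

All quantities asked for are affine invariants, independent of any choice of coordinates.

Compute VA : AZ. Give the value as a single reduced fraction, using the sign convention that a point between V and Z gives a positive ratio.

VA:AZ = -2

Choose coordinates Z = (0, 0), W = (1, 0), V = (0, 1).
1. H is the midpoint of VW ⇒ H = (1/2, 1/2)
2. A is where the line through W parallel to ZH meets line VZ ⇒ A = (0, -1)
A = V + t·(Z−V) with t = 2, so VA:AZ = t:(1−t) = 2:-1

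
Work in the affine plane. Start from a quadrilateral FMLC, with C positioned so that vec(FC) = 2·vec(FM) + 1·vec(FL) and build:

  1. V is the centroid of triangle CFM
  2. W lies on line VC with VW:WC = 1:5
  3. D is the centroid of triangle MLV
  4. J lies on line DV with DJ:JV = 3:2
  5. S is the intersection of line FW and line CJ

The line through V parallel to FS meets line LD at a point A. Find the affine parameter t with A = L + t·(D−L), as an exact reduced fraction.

t = 22/17

Work in coordinates with F = (0, 0), M = (1, 0), L = (0, 1), C = (2, 1).
1. V is the centroid of triangle CFM ⇒ V = (1, 1/3)
2. W lies on line VC with VW:WC = 1:5 ⇒ W = (7/6, 4/9)
3. D is the centroid of triangle MLV ⇒ D = (2/3, 4/9)
4. J lies on line DV with DJ:JV = 3:2 ⇒ J = (13/15, 17/45)
5. S is the intersection of line FW and line CJ ⇒ S = (7/12, 2/9)
through V parallel to FS: direction (7/12, 2/9); meets LD at A = (44/51, 43/153)
A = L + t·(D−L) with t = 22/17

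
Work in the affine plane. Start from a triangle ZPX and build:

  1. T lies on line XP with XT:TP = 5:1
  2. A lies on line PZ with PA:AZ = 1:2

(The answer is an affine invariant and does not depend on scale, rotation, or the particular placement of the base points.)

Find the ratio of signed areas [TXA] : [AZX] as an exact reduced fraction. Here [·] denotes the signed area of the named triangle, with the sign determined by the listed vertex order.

Set Z = (0, 0), P = (1, 0), X = (0, 1); any affine frame gives the same invariant.
1. T lies on line XP with XT:TP = 5:1 ⇒ T = (5/6, 1/6)
2. A lies on line PZ with PA:AZ = 1:2 ⇒ A = (2/3, 0)
2·[TXA] = 5/18, 2·[AZX] = -2/3
[TXA]:[AZX] = 5/18:-2/3 = -5/12

[TXA]:[AZX] = -5/12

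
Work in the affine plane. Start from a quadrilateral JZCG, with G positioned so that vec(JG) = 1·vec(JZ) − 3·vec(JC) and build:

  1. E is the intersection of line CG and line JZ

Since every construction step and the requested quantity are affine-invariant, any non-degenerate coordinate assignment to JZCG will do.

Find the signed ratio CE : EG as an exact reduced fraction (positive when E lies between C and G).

CE:EG = 1/3

Choose coordinates J = (0, 0), Z = (1, 0), C = (0, 1), G = (1, -3).
1. E is the intersection of line CG and line JZ ⇒ E = (1/4, 0)
E = C + t·(G−C) with t = 1/4, so CE:EG = t:(1−t) = 1/4:3/4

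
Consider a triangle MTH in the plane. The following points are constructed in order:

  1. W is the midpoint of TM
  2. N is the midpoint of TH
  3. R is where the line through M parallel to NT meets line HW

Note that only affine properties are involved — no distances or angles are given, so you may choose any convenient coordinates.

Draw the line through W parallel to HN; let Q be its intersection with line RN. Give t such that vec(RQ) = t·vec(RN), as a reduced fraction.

t = 1/2

Assign M = (0, 0), T = (1, 0), H = (0, 1) — the answer is frame-independent, so this choice is without loss of generality.
1. W is the midpoint of TM ⇒ W = (1/2, 0)
2. N is the midpoint of TH ⇒ N = (1/2, 1/2)
3. R is where the line through M parallel to NT meets line HW ⇒ R = (1, -1)
through W parallel to HN: direction (1/2, -1/2); meets RN at Q = (3/4, -1/4)
Q = R + t·(N−R) with t = 1/2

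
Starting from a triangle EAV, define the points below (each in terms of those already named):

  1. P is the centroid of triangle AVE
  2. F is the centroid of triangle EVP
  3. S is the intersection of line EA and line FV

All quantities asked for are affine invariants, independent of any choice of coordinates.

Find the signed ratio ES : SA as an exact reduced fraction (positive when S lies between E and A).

Assign E = (0, 0), A = (1, 0), V = (0, 1) — the answer is frame-independent, so this choice is without loss of generality.
1. P is the centroid of triangle AVE ⇒ P = (1/3, 1/3)
2. F is the centroid of triangle EVP ⇒ F = (1/9, 4/9)
3. S is the intersection of line EA and line FV ⇒ S = (1/5, 0)
S = E + t·(A−E) with t = 1/5, so ES:SA = t:(1−t) = 1/5:4/5

ES:SA = 1/4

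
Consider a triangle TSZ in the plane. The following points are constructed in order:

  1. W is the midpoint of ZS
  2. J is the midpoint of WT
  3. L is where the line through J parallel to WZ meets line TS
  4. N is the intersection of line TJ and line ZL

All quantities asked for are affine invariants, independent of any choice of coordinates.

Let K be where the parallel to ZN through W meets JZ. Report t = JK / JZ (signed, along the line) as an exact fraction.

t = 3

Choose coordinates T = (0, 0), S = (1, 0), Z = (0, 1).
1. W is the midpoint of ZS ⇒ W = (1/2, 1/2)
2. J is the midpoint of WT ⇒ J = (1/4, 1/4)
3. L is where the line through J parallel to WZ meets line TS ⇒ L = (1/2, 0)
4. N is the intersection of line TJ and line ZL ⇒ N = (1/3, 1/3)
through W parallel to ZN: direction (1/3, -2/3); meets JZ at K = (-1/2, 5/2)
K = J + t·(Z−J) with t = 3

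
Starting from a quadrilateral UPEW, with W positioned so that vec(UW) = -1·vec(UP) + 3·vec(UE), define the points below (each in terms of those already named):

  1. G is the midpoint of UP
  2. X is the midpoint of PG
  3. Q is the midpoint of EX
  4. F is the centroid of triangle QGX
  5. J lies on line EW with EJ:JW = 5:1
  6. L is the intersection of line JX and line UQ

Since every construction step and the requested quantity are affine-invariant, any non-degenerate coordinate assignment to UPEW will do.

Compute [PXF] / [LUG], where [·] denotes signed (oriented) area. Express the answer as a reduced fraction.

[PXF]:[LUG] = -43/288

Work in coordinates with U = (0, 0), P = (1, 0), E = (0, 1), W = (-1, 3).
1. G is the midpoint of UP ⇒ G = (1/2, 0)
2. X is the midpoint of PG ⇒ X = (3/4, 0)
3. Q is the midpoint of EX ⇒ Q = (3/8, 1/2)
4. F is the centroid of triangle QGX ⇒ F = (13/24, 1/6)
5. J lies on line EW with EJ:JW = 5:1 ⇒ J = (-5/6, 8/3)
6. L is the intersection of line JX and line UQ ⇒ L = (18/43, 24/43)
2·[PXF] = -1/24, 2·[LUG] = 12/43
[PXF]:[LUG] = -1/24:12/43 = -43/288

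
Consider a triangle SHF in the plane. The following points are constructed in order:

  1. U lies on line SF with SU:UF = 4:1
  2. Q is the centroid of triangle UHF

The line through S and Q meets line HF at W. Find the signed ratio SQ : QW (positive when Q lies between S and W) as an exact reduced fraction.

SQ:QW = 14

Choose coordinates S = (0, 0), H = (1, 0), F = (0, 1).
1. U lies on line SF with SU:UF = 4:1 ⇒ U = (0, 4/5)
2. Q is the centroid of triangle UHF ⇒ Q = (1/3, 3/5)
line SQ meets HF at W = (5/14, 9/14)
Q = S + t·(W−S) with t = 14/15, so SQ:QW = 14/15:1/15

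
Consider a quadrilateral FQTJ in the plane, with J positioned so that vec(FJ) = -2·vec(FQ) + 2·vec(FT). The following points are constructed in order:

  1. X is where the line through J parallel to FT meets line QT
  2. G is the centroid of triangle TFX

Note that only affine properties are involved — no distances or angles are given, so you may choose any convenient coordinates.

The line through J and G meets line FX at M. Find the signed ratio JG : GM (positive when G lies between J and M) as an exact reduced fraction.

Work in coordinates with F = (0, 0), Q = (1, 0), T = (0, 1), J = (-2, 2).
1. X is where the line through J parallel to FT meets line QT ⇒ X = (-2, 3)
2. G is the centroid of triangle TFX ⇒ G = (-2/3, 4/3)
line JG meets FX at M = (-1, 3/2)
G = J + t·(M−J) with t = 4/3, so JG:GM = 4/3:-1/3

JG:GM = -4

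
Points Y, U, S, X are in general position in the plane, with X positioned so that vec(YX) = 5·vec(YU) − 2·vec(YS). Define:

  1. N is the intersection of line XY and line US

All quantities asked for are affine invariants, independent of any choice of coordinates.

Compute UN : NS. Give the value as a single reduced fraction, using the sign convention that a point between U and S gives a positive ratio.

Set Y = (0, 0), U = (1, 0), S = (0, 1), X = (5, -2); any affine frame gives the same invariant.
1. N is the intersection of line XY and line US ⇒ N = (5/3, -2/3)
N = U + t·(S−U) with t = -2/3, so UN:NS = t:(1−t) = -2/3:5/3

UN:NS = -2/5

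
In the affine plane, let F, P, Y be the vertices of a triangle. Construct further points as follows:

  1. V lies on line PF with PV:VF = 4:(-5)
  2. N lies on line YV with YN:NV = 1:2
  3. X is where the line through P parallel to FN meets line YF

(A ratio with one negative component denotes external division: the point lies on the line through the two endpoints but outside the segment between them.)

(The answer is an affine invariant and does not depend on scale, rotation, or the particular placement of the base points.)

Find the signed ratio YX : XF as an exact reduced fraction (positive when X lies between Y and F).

Choose coordinates F = (0, 0), P = (1, 0), Y = (0, 1).
1. V lies on line PF with PV:VF = 4:(-5) ⇒ V = (5, 0)
2. N lies on line YV with YN:NV = 1:2 ⇒ N = (5/3, 2/3)
3. X is where the line through P parallel to FN meets line YF ⇒ X = (0, -2/5)
X = Y + t·(F−Y) with t = 7/5, so YX:XF = t:(1−t) = 7/5:-2/5

YX:XF = -7/2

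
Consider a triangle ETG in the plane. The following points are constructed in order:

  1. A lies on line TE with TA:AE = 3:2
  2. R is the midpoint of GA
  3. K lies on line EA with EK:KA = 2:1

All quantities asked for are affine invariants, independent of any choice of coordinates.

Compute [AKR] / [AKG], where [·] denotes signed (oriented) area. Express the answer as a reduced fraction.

[AKR]:[AKG] = 1/2

Assign E = (0, 0), T = (1, 0), G = (0, 1) — the answer is frame-independent, so this choice is without loss of generality.
1. A lies on line TE with TA:AE = 3:2 ⇒ A = (2/5, 0)
2. R is the midpoint of GA ⇒ R = (1/5, 1/2)
3. K lies on line EA with EK:KA = 2:1 ⇒ K = (4/15, 0)
2·[AKR] = -1/15, 2·[AKG] = -2/15
[AKR]:[AKG] = -1/15:-2/15 = 1/2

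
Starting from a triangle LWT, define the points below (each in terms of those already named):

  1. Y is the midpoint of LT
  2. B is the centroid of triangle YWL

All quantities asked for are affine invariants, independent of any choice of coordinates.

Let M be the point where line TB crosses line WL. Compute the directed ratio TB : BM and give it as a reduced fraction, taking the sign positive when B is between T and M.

TB:BM = 5

Set L = (0, 0), W = (1, 0), T = (0, 1); any affine frame gives the same invariant.
1. Y is the midpoint of LT ⇒ Y = (0, 1/2)
2. B is the centroid of triangle YWL ⇒ B = (1/3, 1/6)
line TB meets WL at M = (2/5, 0)
B = T + t·(M−T) with t = 5/6, so TB:BM = 5/6:1/6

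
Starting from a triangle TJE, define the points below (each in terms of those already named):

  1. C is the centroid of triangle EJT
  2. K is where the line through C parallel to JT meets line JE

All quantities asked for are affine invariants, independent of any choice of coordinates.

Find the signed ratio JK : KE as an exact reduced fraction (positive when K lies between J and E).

Set T = (0, 0), J = (1, 0), E = (0, 1); any affine frame gives the same invariant.
1. C is the centroid of triangle EJT ⇒ C = (1/3, 1/3)
2. K is where the line through C parallel to JT meets line JE ⇒ K = (2/3, 1/3)
K = J + t·(E−J) with t = 1/3, so JK:KE = t:(1−t) = 1/3:2/3

JK:KE = 1/2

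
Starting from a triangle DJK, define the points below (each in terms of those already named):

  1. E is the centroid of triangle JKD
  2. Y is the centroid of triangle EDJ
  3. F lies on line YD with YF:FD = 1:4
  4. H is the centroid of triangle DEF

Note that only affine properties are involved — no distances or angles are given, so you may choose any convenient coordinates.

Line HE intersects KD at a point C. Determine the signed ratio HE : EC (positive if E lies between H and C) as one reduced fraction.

Choose coordinates D = (0, 0), J = (1, 0), K = (0, 1).
1. E is the centroid of triangle JKD ⇒ E = (1/3, 1/3)
2. Y is the centroid of triangle EDJ ⇒ Y = (4/9, 1/9)
3. F lies on line YD with YF:FD = 1:4 ⇒ F = (16/45, 4/45)
4. H is the centroid of triangle DEF ⇒ H = (31/135, 19/135)
line HE meets KD at C = (0, -2/7)
E = H + t·(C−H) with t = -14/31, so HE:EC = -14/31:45/31

HE:EC = -14/45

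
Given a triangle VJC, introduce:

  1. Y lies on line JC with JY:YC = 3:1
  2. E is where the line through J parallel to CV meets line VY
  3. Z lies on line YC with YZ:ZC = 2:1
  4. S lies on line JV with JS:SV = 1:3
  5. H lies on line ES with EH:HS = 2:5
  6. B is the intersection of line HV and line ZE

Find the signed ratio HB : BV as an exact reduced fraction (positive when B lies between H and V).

Work in coordinates with V = (0, 0), J = (1, 0), C = (0, 1).
1. Y lies on line JC with JY:YC = 3:1 ⇒ Y = (1/4, 3/4)
2. E is where the line through J parallel to CV meets line VY ⇒ E = (1, 3)
3. Z lies on line YC with YZ:ZC = 2:1 ⇒ Z = (1/12, 11/12)
4. S lies on line JV with JS:SV = 1:3 ⇒ S = (3/4, 0)
5. H lies on line ES with EH:HS = 2:5 ⇒ H = (13/14, 15/7)
6. B is the intersection of line HV and line ZE ⇒ B = (104/5, 48)
B = H + t·(V−H) with t = -107/5, so HB:BV = t:(1−t) = -107/5:112/5

HB:BV = -107/112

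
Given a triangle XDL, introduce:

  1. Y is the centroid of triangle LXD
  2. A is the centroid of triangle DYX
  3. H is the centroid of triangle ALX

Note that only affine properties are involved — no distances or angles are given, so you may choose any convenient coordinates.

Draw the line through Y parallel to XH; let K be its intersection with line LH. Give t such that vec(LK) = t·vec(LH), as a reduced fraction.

t = 3/2

Assign X = (0, 0), D = (1, 0), L = (0, 1) — the answer is frame-independent, so this choice is without loss of generality.
1. Y is the centroid of triangle LXD ⇒ Y = (1/3, 1/3)
2. A is the centroid of triangle DYX ⇒ A = (4/9, 1/9)
3. H is the centroid of triangle ALX ⇒ H = (4/27, 10/27)
through Y parallel to XH: direction (4/27, 10/27); meets LH at K = (2/9, 1/18)
K = L + t·(H−L) with t = 3/2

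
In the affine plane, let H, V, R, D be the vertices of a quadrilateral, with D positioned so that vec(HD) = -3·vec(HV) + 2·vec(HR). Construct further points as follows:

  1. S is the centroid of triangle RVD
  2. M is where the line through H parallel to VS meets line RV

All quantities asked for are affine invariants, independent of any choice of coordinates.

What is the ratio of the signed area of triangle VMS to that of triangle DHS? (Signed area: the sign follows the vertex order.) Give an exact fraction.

Work in coordinates with H = (0, 0), V = (1, 0), R = (0, 1), D = (-3, 2).
1. S is the centroid of triangle RVD ⇒ S = (-2/3, 1)
2. M is where the line through H parallel to VS meets line RV ⇒ M = (5/2, -3/2)
2·[VMS] = -1, 2·[DHS] = 5/3
[VMS]:[DHS] = -1:5/3 = -3/5

[VMS]:[DHS] = -3/5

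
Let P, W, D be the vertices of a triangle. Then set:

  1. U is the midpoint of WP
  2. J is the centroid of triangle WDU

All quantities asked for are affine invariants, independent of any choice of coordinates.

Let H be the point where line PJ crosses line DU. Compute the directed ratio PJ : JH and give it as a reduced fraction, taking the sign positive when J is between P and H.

PJ:JH = -4

Assign P = (0, 0), W = (1, 0), D = (0, 1) — the answer is frame-independent, so this choice is without loss of generality.
1. U is the midpoint of WP ⇒ U = (1/2, 0)
2. J is the centroid of triangle WDU ⇒ J = (1/2, 1/3)
line PJ meets DU at H = (3/8, 1/4)
J = P + t·(H−P) with t = 4/3, so PJ:JH = 4/3:-1/3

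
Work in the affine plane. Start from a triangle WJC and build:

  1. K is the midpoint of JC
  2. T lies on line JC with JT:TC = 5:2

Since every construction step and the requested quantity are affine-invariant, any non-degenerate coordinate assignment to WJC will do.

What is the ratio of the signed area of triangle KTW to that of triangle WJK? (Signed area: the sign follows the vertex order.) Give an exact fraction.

[KTW]:[WJK] = 3/7

Choose coordinates W = (0, 0), J = (1, 0), C = (0, 1).
1. K is the midpoint of JC ⇒ K = (1/2, 1/2)
2. T lies on line JC with JT:TC = 5:2 ⇒ T = (2/7, 5/7)
2·[KTW] = 3/14, 2·[WJK] = 1/2
[KTW]:[WJK] = 3/14:1/2 = 3/7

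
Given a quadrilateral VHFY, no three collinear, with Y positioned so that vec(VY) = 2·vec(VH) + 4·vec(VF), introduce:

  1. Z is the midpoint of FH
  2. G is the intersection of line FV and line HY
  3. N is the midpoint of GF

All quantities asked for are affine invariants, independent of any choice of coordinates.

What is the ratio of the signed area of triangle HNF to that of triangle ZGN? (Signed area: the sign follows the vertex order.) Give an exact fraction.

[HNF]:[ZGN] = 2

Choose coordinates V = (0, 0), H = (1, 0), F = (0, 1), Y = (2, 4).
1. Z is the midpoint of FH ⇒ Z = (1/2, 1/2)
2. G is the intersection of line FV and line HY ⇒ G = (0, -4)
3. N is the midpoint of GF ⇒ N = (0, -3/2)
2·[HNF] = -5/2, 2·[ZGN] = -5/4
[HNF]:[ZGN] = -5/2:-5/4 = 2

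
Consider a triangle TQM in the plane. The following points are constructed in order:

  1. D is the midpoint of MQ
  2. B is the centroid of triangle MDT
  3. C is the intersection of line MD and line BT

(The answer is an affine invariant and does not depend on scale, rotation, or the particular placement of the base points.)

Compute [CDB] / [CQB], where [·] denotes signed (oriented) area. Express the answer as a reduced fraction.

Assign T = (0, 0), Q = (1, 0), M = (0, 1) — the answer is frame-independent, so this choice is without loss of generality.
1. D is the midpoint of MQ ⇒ D = (1/2, 1/2)
2. B is the centroid of triangle MDT ⇒ B = (1/6, 1/2)
3. C is the intersection of line MD and line BT ⇒ C = (1/4, 3/4)
2·[CDB] = -1/12, 2·[CQB] = -1/4
[CDB]:[CQB] = -1/12:-1/4 = 1/3

[CDB]:[CQB] = 1/3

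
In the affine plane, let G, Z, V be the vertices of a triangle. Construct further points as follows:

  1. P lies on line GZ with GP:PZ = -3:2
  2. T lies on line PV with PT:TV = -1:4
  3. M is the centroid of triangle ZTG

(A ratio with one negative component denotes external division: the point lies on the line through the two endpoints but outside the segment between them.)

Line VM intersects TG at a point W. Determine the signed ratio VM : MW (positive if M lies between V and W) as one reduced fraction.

VM:MW = 35

Assign G = (0, 0), Z = (1, 0), V = (0, 1) — the answer is frame-independent, so this choice is without loss of generality.
1. P lies on line GZ with GP:PZ = -3:2 ⇒ P = (3, 0)
2. T lies on line PV with PT:TV = -1:4 ⇒ T = (4, -1/3)
3. M is the centroid of triangle ZTG ⇒ M = (5/3, -1/9)
line VM meets TG at W = (12/7, -1/7)
M = V + t·(W−V) with t = 35/36, so VM:MW = 35/36:1/36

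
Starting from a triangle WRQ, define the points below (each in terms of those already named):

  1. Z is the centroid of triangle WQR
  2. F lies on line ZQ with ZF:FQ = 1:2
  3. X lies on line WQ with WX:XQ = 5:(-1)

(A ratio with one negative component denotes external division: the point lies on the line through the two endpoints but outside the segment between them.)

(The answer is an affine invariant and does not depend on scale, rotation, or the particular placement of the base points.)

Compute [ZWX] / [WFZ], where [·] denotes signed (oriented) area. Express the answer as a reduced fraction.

Choose coordinates W = (0, 0), R = (1, 0), Q = (0, 1).
1. Z is the centroid of triangle WQR ⇒ Z = (1/3, 1/3)
2. F lies on line ZQ with ZF:FQ = 1:2 ⇒ F = (2/9, 5/9)
3. X lies on line WQ with WX:XQ = 5:(-1) ⇒ X = (0, 5/4)
2·[ZWX] = -5/12, 2·[WFZ] = -1/9
[ZWX]:[WFZ] = -5/12:-1/9 = 15/4

[ZWX]:[WFZ] = 15/4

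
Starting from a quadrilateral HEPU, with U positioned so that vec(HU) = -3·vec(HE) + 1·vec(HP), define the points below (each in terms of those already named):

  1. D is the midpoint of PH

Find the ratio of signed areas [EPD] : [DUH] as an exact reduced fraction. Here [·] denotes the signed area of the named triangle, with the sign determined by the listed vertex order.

Set H = (0, 0), E = (1, 0), P = (0, 1), U = (-3, 1); any affine frame gives the same invariant.
1. D is the midpoint of PH ⇒ D = (0, 1/2)
2·[EPD] = 1/2, 2·[DUH] = 3/2
[EPD]:[DUH] = 1/2:3/2 = 1/3

[EPD]:[DUH] = 1/3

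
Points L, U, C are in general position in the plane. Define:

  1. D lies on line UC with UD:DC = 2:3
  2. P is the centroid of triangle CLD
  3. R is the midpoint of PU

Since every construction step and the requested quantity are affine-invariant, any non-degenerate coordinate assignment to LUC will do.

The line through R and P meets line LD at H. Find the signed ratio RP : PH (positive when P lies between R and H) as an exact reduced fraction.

Assign L = (0, 0), U = (1, 0), C = (0, 1) — the answer is frame-independent, so this choice is without loss of generality.
1. D lies on line UC with UD:DC = 2:3 ⇒ D = (3/5, 2/5)
2. P is the centroid of triangle CLD ⇒ P = (1/5, 7/15)
3. R is the midpoint of PU ⇒ R = (3/5, 7/30)
line RP meets LD at H = (7/15, 14/45)
P = R + t·(H−R) with t = 3, so RP:PH = 3:-2

RP:PH = -3/2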